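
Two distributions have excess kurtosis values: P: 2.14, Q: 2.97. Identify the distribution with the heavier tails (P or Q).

Higher excess kurtosis ⇒ heavier tails relative to the normal distribution.
2.14 vs 2.97: the larger is 2.97, so Q has heavier tails.

Q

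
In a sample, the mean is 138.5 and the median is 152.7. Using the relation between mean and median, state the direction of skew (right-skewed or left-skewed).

mean − median = 138.5 − 152.7 = -14.2
mean < median ⇒ the longer tail is on the left ⇒ left-skewed (negatively skewed).

left-skewed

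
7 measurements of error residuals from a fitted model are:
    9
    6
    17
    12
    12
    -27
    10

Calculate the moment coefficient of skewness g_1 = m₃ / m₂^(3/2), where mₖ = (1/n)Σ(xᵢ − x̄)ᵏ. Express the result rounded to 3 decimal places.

x̄ = (9 + 6 + 17 + 12 + 12 - 27 + 10) / 7 = 5.5714
deviations (xᵢ − x̄): 3.4286, 0.4286, 11.4286, 6.4286, 6.4286, -32.5714, 4.4286
Σ(xᵢ − x̄)² = 1305.7143 ⇒ m₂ = 1305.7143/7 = 186.53061
Σ(xᵢ − x̄)³ = -32403.6735 ⇒ m₃ = -32403.6735/7 = -4629.09621
m₂^(3/2) = 186.53061^(1.5) = 2547.56441
g_1 = m₃ / m₂^(3/2) = -4629.09621 / 2547.56441 ≈ -1.817

-1.817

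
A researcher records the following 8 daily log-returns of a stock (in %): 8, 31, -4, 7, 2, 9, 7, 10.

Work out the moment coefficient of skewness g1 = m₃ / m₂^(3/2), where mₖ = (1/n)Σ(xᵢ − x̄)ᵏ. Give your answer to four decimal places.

x̄ = (8 + 31 - 4 + 7 + 2 + 9 + 7 + 10) / 8 = 8.7500
deviations (xᵢ − x̄): -0.7500, 22.2500, -12.7500, -1.7500, -6.7500, 0.2500, -1.7500, 1.2500
Σ(xᵢ − x̄)² = 711.5000 ⇒ m₂ = 711.5000/8 = 88.93750
Σ(xᵢ − x̄)³ = 8625.7500 ⇒ m₃ = 8625.7500/8 = 1078.21875
m₂^(3/2) = 88.93750^(1.5) = 838.74004
g1 = m₃ / m₂^(3/2) = 1078.21875 / 838.74004 ≈ 1.2855

1.2855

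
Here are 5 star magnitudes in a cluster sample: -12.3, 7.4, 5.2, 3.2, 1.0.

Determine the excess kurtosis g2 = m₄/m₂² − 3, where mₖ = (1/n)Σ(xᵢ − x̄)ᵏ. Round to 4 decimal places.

x̄ = 0.9000
Σ(xᵢ − x̄)² = 240.2800 ⇒ m₂ = 48.05600
Σ(xᵢ − x̄)⁴ = 32514.5044 ⇒ m₄ = 6502.90088
m₂² = 2309.37914
g2 = m₄/m₂² − 3 = 2.81587 − 3 ≈ -0.1841

-0.1841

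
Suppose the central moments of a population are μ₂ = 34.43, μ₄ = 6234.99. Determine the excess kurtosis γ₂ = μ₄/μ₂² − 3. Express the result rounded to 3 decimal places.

2.260

μ₂² = 34.43² = 1185.42490
μ₄/μ₂² = 6234.99 / 1185.42490 = 5.25971
γ₂ = 5.25971 − 3 ≈ 2.260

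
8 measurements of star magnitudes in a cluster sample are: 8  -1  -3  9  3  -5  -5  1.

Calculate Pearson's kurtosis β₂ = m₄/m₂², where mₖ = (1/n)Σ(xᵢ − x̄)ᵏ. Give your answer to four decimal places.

x̄ = 0.8750
Σ(xᵢ − x̄)² = 208.8750 ⇒ m₂ = 26.10938
Σ(xᵢ − x̄)⁴ = 9576.0879 ⇒ m₄ = 1197.01099
m₂² = 681.69946
β₂ = m₄/m₂² = 1197.01099 / 681.69946 ≈ 1.7559

1.7559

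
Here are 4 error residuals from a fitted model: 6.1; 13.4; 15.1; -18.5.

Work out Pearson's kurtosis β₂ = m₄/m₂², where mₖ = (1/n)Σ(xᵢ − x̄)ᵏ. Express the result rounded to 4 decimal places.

2.1489

x̄ = 4.0250
Σ(xᵢ − x̄)² = 722.2275 ⇒ m₂ = 180.55688
Σ(xᵢ − x̄)⁴ = 280217.7276 ⇒ m₄ = 70054.43189
m₂² = 32600.78511
β₂ = m₄/m₂² = 70054.43189 / 32600.78511 ≈ 2.1489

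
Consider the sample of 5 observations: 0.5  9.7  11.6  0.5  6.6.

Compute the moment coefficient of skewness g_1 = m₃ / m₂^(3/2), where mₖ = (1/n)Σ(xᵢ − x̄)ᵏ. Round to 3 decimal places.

x̄ = (0.5 + 9.7 + 11.6 + 0.5 + 6.6) / 5 = 5.7800
deviations (xᵢ − x̄): -5.2800, 3.9200, 5.8200, -5.2800, 0.8200
Σ(xᵢ − x̄)² = 105.6680 ⇒ m₂ = 105.6680/5 = 21.13360
Σ(xᵢ − x̄)³ = -36.4709 ⇒ m₃ = -36.4709/5 = -7.29418
m₂^(3/2) = 21.13360^(1.5) = 97.15390
g_1 = m₃ / m₂^(3/2) = -7.29418 / 97.15390 ≈ -0.075

-0.075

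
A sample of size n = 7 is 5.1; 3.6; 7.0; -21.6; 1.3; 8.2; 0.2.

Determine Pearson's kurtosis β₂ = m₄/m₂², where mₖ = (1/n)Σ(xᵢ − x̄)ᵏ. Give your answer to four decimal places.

4.4607

x̄ = 0.5429
Σ(xᵢ − x̄)² = 621.4371 ⇒ m₂ = 88.77673
Σ(xᵢ − x̄)⁴ = 246095.2171 ⇒ m₄ = 35156.45959
m₂² = 7881.30862
β₂ = m₄/m₂² = 35156.45959 / 7881.30862 ≈ 4.4607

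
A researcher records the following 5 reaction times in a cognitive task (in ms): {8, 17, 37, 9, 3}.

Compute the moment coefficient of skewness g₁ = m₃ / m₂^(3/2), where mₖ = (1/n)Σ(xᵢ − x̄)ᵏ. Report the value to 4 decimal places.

1.0252

x̄ = (8 + 17 + 37 + 9 + 3) / 5 = 14.8000
deviations (xᵢ − x̄): -6.8000, 2.2000, 22.2000, -5.8000, -11.8000
Σ(xᵢ − x̄)² = 716.8000 ⇒ m₂ = 716.8000/5 = 143.36000
Σ(xᵢ − x̄)³ = 8799.1200 ⇒ m₃ = 8799.1200/5 = 1759.82400
m₂^(3/2) = 143.36000^(1.5) = 1716.49281
g₁ = m₃ / m₂^(3/2) = 1759.82400 / 1716.49281 ≈ 1.0252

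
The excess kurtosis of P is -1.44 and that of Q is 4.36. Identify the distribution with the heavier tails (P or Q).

Q

Higher excess kurtosis ⇒ heavier tails relative to the normal distribution.
-1.44 vs 4.36: the larger is 4.36, so Q has heavier tails. (Q is leptokurtic — heavier-than-normal tails; the other is platykurtic.)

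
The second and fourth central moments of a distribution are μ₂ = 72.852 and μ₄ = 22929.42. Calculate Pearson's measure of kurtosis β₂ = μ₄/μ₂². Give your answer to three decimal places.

μ₂² = 72.852² = 5307.41390
μ₄/μ₂² = 22929.42 / 5307.41390 = 4.32026
β₂ ≈ 4.320

4.320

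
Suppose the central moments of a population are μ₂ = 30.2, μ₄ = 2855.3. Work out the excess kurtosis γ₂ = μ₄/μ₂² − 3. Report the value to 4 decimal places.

μ₂² = 30.2² = 912.04000
μ₄/μ₂² = 2855.3 / 912.04000 = 3.13067
γ₂ = 3.13067 − 3 ≈ 0.1307

0.1307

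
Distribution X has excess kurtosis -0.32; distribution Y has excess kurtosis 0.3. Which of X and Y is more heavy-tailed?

Higher excess kurtosis ⇒ heavier tails relative to the normal distribution.
-0.32 vs 0.3: the larger is 0.3, so Y has heavier tails. (Y is leptokurtic — heavier-than-normal tails; the other is platykurtic.)

Y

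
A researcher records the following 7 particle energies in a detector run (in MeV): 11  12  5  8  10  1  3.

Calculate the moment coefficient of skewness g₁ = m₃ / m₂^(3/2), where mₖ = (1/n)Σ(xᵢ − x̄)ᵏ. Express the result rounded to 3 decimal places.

-0.280

x̄ = (11 + 12 + 5 + 8 + 10 + 1 + 3) / 7 = 7.1429
deviations (xᵢ − x̄): 3.8571, 4.8571, -2.1429, 0.8571, 2.8571, -6.1429, -4.1429
Σ(xᵢ − x̄)² = 106.8571 ⇒ m₂ = 106.8571/7 = 15.26531
Σ(xᵢ − x̄)³ = -116.8163 ⇒ m₃ = -116.8163/7 = -16.68805
m₂^(3/2) = 15.26531^(1.5) = 59.64283
g₁ = m₃ / m₂^(3/2) = -16.68805 / 59.64283 ≈ -0.280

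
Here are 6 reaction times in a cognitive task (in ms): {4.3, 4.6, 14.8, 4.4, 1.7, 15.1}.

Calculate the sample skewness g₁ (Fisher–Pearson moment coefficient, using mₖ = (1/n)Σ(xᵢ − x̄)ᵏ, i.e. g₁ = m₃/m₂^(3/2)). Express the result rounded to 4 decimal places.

x̄ = (4.3 + 4.6 + 14.8 + 4.4 + 1.7 + 15.1) / 6 = 7.4833
deviations (xᵢ − x̄): -3.1833, -2.8833, 7.3167, -3.0833, -5.7833, 7.6167
Σ(xᵢ − x̄)² = 172.9483 ⇒ m₂ = 172.9483/6 = 28.82472
Σ(xᵢ − x̄)³ = 554.5804 ⇒ m₃ = 554.5804/6 = 92.43007
m₂^(3/2) = 28.82472^(1.5) = 154.75607
g₁ = m₃ / m₂^(3/2) = 92.43007 / 154.75607 ≈ 0.5973

0.5973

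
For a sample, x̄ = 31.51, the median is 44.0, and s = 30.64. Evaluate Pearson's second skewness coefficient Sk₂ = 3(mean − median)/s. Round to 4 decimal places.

-1.2229

Sk₂ = 3(31.51 − 44.0) / 30.64 = 3 × -12.4900 / 30.64
    = -37.4700 / 30.64 ≈ -1.2229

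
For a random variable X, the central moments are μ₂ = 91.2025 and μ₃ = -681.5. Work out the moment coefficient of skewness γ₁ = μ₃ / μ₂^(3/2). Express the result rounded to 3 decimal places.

σ = √μ₂ = √91.2025 = 9.55000
σ³ = μ₂^(3/2) = 870.98388
γ₁ = μ₃/σ³ = -681.5 / 870.98388 ≈ -0.782

-0.782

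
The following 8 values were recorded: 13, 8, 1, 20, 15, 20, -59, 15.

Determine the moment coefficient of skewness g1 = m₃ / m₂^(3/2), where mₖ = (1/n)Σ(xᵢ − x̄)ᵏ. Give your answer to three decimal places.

x̄ = (13 + 8 + 1 + 20 + 15 + 20 - 59 + 15) / 8 = 4.1250
deviations (xᵢ − x̄): 8.8750, 3.8750, -3.1250, 15.8750, 10.8750, 15.8750, -63.1250, 10.8750
Σ(xᵢ − x̄)² = 4828.8750 ⇒ m₂ = 4828.8750/8 = 603.60938
Σ(xᵢ − x̄)³ = -240237.8438 ⇒ m₃ = -240237.8438/8 = -30029.73047
m₂^(3/2) = 603.60938^(1.5) = 14829.75461
g1 = m₃ / m₂^(3/2) = -30029.73047 / 14829.75461 ≈ -2.025

-2.025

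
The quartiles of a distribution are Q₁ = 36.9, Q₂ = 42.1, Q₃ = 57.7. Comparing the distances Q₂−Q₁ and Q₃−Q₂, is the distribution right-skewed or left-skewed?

Q₂ − Q₁ = 5.2;  Q₃ − Q₂ = 15.6
Q₃ − Q₂ > Q₂ − Q₁ ⇒ the upper half is more spread out ⇒ right-skewed.

right-skewed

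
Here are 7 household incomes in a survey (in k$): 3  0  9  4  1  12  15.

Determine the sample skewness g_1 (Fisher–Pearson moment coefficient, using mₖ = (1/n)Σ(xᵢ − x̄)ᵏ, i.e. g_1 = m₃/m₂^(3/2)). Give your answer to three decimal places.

x̄ = (3 + 0 + 9 + 4 + 1 + 12 + 15) / 7 = 6.2857
deviations (xᵢ − x̄): -3.2857, -6.2857, 2.7143, -2.2857, -5.2857, 5.7143, 8.7143
Σ(xᵢ − x̄)² = 199.4286 ⇒ m₂ = 199.4286/7 = 28.48980
Σ(xᵢ − x̄)³ = 424.8980 ⇒ m₃ = 424.8980/7 = 60.69971
m₂^(3/2) = 28.48980^(1.5) = 152.06666
g_1 = m₃ / m₂^(3/2) = 60.69971 / 152.06666 ≈ 0.399

0.399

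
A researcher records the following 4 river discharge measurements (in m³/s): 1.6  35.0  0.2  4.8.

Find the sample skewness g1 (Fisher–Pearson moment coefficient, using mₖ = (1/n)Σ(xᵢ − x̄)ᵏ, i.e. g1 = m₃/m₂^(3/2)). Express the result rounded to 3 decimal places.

1.109

x̄ = (1.6 + 35.0 + 0.2 + 4.8) / 4 = 10.4000
deviations (xᵢ − x̄): -8.8000, 24.6000, -10.2000, -5.6000
Σ(xᵢ − x̄)² = 818.0000 ⇒ m₂ = 818.0000/4 = 204.50000
Σ(xᵢ − x̄)³ = 12968.6400 ⇒ m₃ = 12968.6400/4 = 3242.16000
m₂^(3/2) = 204.50000^(1.5) = 2924.42150
g1 = m₃ / m₂^(3/2) = 3242.16000 / 2924.42150 ≈ 1.109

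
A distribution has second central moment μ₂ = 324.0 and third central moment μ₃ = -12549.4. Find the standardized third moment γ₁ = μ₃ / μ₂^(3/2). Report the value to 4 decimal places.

σ = √μ₂ = √324.0 = 18.00000
σ³ = μ₂^(3/2) = 5832.00000
γ₁ = μ₃/σ³ = -12549.4 / 5832.00000 ≈ -2.1518

-2.1518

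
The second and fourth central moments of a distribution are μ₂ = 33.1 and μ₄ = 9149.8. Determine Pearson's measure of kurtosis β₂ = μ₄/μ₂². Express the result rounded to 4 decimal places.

8.3513

μ₂² = 33.1² = 1095.61000
μ₄/μ₂² = 9149.8 / 1095.61000 = 8.35133
β₂ ≈ 8.3513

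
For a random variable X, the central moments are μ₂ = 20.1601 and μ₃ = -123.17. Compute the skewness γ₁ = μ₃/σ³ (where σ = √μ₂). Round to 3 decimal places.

σ = √μ₂ = √20.1601 = 4.49000
σ³ = μ₂^(3/2) = 90.51885
γ₁ = μ₃/σ³ = -123.17 / 90.51885 ≈ -1.361

-1.361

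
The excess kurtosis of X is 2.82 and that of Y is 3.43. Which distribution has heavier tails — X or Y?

Y

Higher excess kurtosis ⇒ heavier tails relative to the normal distribution.
2.82 vs 3.43: the larger is 3.43, so Y has heavier tails.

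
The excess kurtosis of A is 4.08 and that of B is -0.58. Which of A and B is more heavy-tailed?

Higher excess kurtosis ⇒ heavier tails relative to the normal distribution.
4.08 vs -0.58: the larger is 4.08, so A has heavier tails. (A is leptokurtic — heavier-than-normal tails; the other is platykurtic.)

A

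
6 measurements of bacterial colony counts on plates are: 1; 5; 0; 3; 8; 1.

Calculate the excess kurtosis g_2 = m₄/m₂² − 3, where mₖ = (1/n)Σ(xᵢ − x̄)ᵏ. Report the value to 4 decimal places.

-0.8620

x̄ = 3.0000
Σ(xᵢ − x̄)² = 46.0000 ⇒ m₂ = 7.66667
Σ(xᵢ − x̄)⁴ = 754.0000 ⇒ m₄ = 125.66667
m₂² = 58.77778
g_2 = m₄/m₂² − 3 = 2.13800 − 3 ≈ -0.8620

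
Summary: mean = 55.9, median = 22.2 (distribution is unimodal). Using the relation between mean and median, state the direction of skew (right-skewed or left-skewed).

right-skewed

mean − median = 55.9 − 22.2 = 33.7
mean > median ⇒ the longer tail is on the right ⇒ right-skewed (positively skewed).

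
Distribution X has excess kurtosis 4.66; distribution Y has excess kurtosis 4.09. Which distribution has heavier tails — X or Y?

Higher excess kurtosis ⇒ heavier tails relative to the normal distribution.
4.66 vs 4.09: the larger is 4.66, so X has heavier tails.

X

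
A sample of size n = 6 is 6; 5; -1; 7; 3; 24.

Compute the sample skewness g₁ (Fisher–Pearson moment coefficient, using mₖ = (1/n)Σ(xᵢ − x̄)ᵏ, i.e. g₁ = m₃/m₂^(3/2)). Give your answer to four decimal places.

1.3428

x̄ = (6 + 5 - 1 + 7 + 3 + 24) / 6 = 7.3333
deviations (xᵢ − x̄): -1.3333, -2.3333, -8.3333, -0.3333, -4.3333, 16.6667
Σ(xᵢ − x̄)² = 373.3333 ⇒ m₂ = 373.3333/6 = 62.22222
Σ(xᵢ − x̄)³ = 3954.4444 ⇒ m₃ = 3954.4444/6 = 659.07407
m₂^(3/2) = 62.22222^(1.5) = 490.81551
g₁ = m₃ / m₂^(3/2) = 659.07407 / 490.81551 ≈ 1.3428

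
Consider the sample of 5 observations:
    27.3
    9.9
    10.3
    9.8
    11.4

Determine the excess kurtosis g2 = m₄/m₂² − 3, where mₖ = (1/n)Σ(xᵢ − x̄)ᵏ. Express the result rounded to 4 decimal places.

x̄ = 13.7400
Σ(xᵢ − x̄)² = 231.4520 ⇒ m₂ = 46.29040
Σ(xᵢ − x̄)⁴ = 34437.9319 ⇒ m₄ = 6887.58639
m₂² = 2142.80113
g2 = m₄/m₂² − 3 = 3.21429 − 3 ≈ 0.2143

0.2143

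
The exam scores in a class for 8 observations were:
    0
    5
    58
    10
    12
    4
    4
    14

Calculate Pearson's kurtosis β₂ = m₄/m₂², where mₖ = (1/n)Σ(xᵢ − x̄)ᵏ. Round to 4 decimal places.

x̄ = 13.3750
Σ(xᵢ − x̄)² = 2429.8750 ⇒ m₂ = 303.73438
Σ(xᵢ − x̄)⁴ = 4018141.1816 ⇒ m₄ = 502267.64771
m₂² = 92254.57056
β₂ = m₄/m₂² = 502267.64771 / 92254.57056 ≈ 5.4444

5.4444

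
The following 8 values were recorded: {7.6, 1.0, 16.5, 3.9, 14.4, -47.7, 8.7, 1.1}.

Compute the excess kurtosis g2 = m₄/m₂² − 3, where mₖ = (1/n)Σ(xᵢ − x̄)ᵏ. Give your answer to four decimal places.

2.3067

x̄ = 0.6875
Σ(xᵢ − x̄)² = 2901.9888 ⇒ m₂ = 362.74859
Σ(xᵢ − x̄)⁴ = 5586305.7998 ⇒ m₄ = 698288.22497
m₂² = 131586.54227
g2 = m₄/m₂² − 3 = 5.30668 − 3 ≈ 2.3067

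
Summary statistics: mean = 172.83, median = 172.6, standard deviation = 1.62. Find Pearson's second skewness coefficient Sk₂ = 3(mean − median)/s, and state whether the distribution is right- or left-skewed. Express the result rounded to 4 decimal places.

Sk₂ = 3(172.83 − 172.6) / 1.62 = 3 × 0.2300 / 1.62
    = 0.6900 / 1.62 ≈ 0.4259
Sk₂ > 0 ⇒ mean > median ⇒ right-skewed (positive skew).

0.4259, right-skewed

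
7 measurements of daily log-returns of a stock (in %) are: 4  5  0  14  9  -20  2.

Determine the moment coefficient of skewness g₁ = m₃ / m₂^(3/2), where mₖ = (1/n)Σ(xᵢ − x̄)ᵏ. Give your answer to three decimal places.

x̄ = (4 + 5 + 0 + 14 + 9 - 20 + 2) / 7 = 2.0000
deviations (xᵢ − x̄): 2.0000, 3.0000, -2.0000, 12.0000, 7.0000, -22.0000, 0.0000
Σ(xᵢ − x̄)² = 694.0000 ⇒ m₂ = 694.0000/7 = 99.14286
Σ(xᵢ − x̄)³ = -8550.0000 ⇒ m₃ = -8550.0000/7 = -1221.42857
m₂^(3/2) = 99.14286^(1.5) = 987.17045
g₁ = m₃ / m₂^(3/2) = -1221.42857 / 987.17045 ≈ -1.237

-1.237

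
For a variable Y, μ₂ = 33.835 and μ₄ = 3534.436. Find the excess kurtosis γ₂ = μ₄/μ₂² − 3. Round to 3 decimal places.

μ₂² = 33.835² = 1144.80723
μ₄/μ₂² = 3534.436 / 1144.80723 = 3.08736
γ₂ = 3.08736 − 3 ≈ 0.087

0.087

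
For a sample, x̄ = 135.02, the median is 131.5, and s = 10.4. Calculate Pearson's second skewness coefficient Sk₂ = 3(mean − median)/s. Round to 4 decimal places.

Sk₂ = 3(135.02 − 131.5) / 10.4 = 3 × 3.5200 / 10.4
    = 10.5600 / 10.4 ≈ 1.0154

1.0154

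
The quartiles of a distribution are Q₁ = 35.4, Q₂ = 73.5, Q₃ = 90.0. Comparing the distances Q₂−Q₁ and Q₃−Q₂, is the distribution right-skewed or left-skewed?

left-skewed

Q₂ − Q₁ = 38.1;  Q₃ − Q₂ = 16.5
Q₂ − Q₁ > Q₃ − Q₂ ⇒ the lower half is more spread out ⇒ left-skewed.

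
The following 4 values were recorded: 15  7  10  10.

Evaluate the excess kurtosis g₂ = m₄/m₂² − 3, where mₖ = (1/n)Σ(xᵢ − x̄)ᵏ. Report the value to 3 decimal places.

x̄ = 10.5000
Σ(xᵢ − x̄)² = 33.0000 ⇒ m₂ = 8.25000
Σ(xᵢ − x̄)⁴ = 560.2500 ⇒ m₄ = 140.06250
m₂² = 68.06250
g₂ = m₄/m₂² − 3 = 2.05785 − 3 ≈ -0.942

-0.942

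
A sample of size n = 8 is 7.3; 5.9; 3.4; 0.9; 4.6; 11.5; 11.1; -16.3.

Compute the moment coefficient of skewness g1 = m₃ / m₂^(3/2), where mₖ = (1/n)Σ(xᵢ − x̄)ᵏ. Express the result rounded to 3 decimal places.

x̄ = (7.3 + 5.9 + 3.4 + 0.9 + 4.6 + 11.5 + 11.1 - 16.3) / 8 = 3.5500
deviations (xᵢ − x̄): 3.7500, 2.3500, -0.1500, -2.6500, 1.0500, 7.9500, 7.5500, -19.8500
Σ(xᵢ − x̄)² = 541.9600 ⇒ m₂ = 541.9600/8 = 67.74500
Σ(xᵢ − x̄)³ = -6840.2610 ⇒ m₃ = -6840.2610/8 = -855.03263
m₂^(3/2) = 67.74500^(1.5) = 557.59115
g1 = m₃ / m₂^(3/2) = -855.03263 / 557.59115 ≈ -1.533

-1.533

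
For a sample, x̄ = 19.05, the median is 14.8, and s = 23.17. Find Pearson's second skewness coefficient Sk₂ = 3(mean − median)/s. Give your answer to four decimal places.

Sk₂ = 3(19.05 − 14.8) / 23.17 = 3 × 4.2500 / 23.17
    = 12.7500 / 23.17 ≈ 0.5503

0.5503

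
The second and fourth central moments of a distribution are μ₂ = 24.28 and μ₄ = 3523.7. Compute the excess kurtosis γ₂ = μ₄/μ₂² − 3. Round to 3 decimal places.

2.977

μ₂² = 24.28² = 589.51840
μ₄/μ₂² = 3523.7 / 589.51840 = 5.97725
γ₂ = 5.97725 − 3 ≈ 2.977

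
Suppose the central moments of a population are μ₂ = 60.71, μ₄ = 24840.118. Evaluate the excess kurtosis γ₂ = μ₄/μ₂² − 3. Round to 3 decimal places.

μ₂² = 60.71² = 3685.70410
μ₄/μ₂² = 24840.118 / 3685.70410 = 6.73959
γ₂ = 6.73959 − 3 ≈ 3.740

3.740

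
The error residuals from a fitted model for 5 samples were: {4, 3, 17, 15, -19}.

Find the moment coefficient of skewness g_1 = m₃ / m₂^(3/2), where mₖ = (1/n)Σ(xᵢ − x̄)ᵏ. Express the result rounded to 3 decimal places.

-0.823

x̄ = (4 + 3 + 17 + 15 - 19) / 5 = 4.0000
deviations (xᵢ − x̄): 0.0000, -1.0000, 13.0000, 11.0000, -23.0000
Σ(xᵢ − x̄)² = 820.0000 ⇒ m₂ = 820.0000/5 = 164.00000
Σ(xᵢ − x̄)³ = -8640.0000 ⇒ m₃ = -8640.0000/5 = -1728.00000
m₂^(3/2) = 164.00000^(1.5) = 2100.22475
g_1 = m₃ / m₂^(3/2) = -1728.00000 / 2100.22475 ≈ -0.823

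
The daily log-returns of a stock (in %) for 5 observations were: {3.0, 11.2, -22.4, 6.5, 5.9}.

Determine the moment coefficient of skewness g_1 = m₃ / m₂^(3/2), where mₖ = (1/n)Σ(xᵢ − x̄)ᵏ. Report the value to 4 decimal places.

-1.3149

x̄ = (3.0 + 11.2 - 22.4 + 6.5 + 5.9) / 5 = 0.8400
deviations (xᵢ − x̄): 2.1600, 10.3600, -23.2400, 5.6600, 5.0600
Σ(xᵢ − x̄)² = 709.7320 ⇒ m₂ = 709.7320/5 = 141.94640
Σ(xᵢ − x̄)³ = -11118.9802 ⇒ m₃ = -11118.9802/5 = -2223.79603
m₂^(3/2) = 141.94640^(1.5) = 1691.16730
g_1 = m₃ / m₂^(3/2) = -2223.79603 / 1691.16730 ≈ -1.3149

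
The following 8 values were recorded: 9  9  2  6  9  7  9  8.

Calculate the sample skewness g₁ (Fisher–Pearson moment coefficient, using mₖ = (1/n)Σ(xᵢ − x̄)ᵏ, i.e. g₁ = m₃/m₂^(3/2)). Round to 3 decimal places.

-1.467

x̄ = (9 + 9 + 2 + 6 + 9 + 7 + 9 + 8) / 8 = 7.3750
deviations (xᵢ − x̄): 1.6250, 1.6250, -5.3750, -1.3750, 1.6250, -0.3750, 1.6250, 0.6250
Σ(xᵢ − x̄)² = 41.8750 ⇒ m₂ = 41.8750/8 = 5.23438
Σ(xᵢ − x̄)³ = -140.5313 ⇒ m₃ = -140.5313/8 = -17.56641
m₂^(3/2) = 5.23438^(1.5) = 11.97560
g₁ = m₃ / m₂^(3/2) = -17.56641 / 11.97560 ≈ -1.467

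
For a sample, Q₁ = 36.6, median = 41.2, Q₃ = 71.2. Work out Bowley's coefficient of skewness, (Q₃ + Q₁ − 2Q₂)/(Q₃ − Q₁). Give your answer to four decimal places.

numerator: Q₃ + Q₁ − 2Q₂ = 71.2 + 36.6 − 2×41.2 = 25.4000
denominator: Q₃ − Q₁ = 71.2 − 36.6 = 34.6000
Bowley skewness = 25.4000 / 34.6000 ≈ 0.7341

0.7341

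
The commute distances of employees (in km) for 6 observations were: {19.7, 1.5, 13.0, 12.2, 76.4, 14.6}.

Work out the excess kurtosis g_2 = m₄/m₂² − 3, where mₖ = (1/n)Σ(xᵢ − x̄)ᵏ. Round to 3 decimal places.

0.877

x̄ = 22.9000
Σ(xᵢ − x̄)² = 3611.8400 ⇒ m₂ = 601.97333
Σ(xᵢ − x̄)⁴ = 8429767.0340 ⇒ m₄ = 1404961.17233
m₂² = 362371.89404
g_2 = m₄/m₂² − 3 = 3.87713 − 3 ≈ 0.877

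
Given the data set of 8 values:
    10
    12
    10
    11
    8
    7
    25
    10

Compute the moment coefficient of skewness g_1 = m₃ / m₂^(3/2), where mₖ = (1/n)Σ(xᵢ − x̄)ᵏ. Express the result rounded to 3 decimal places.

1.911

x̄ = (10 + 12 + 10 + 11 + 8 + 7 + 25 + 10) / 8 = 11.6250
deviations (xᵢ − x̄): -1.6250, 0.3750, -1.6250, -0.6250, -3.6250, -4.6250, 13.3750, -1.6250
Σ(xᵢ − x̄)² = 221.8750 ⇒ m₂ = 221.8750/8 = 27.73438
Σ(xᵢ − x̄)³ = 2233.0313 ⇒ m₃ = 2233.0313/8 = 279.12891
m₂^(3/2) = 27.73438^(1.5) = 146.05875
g_1 = m₃ / m₂^(3/2) = 279.12891 / 146.05875 ≈ 1.911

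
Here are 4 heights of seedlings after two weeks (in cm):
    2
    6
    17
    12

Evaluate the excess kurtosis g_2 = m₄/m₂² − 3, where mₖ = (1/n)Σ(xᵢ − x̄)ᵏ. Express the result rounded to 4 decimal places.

x̄ = 9.2500
Σ(xᵢ − x̄)² = 130.7500 ⇒ m₂ = 32.68750
Σ(xᵢ − x̄)⁴ = 6539.0781 ⇒ m₄ = 1634.76953
m₂² = 1068.47266
g_2 = m₄/m₂² − 3 = 1.53001 − 3 ≈ -1.4700

-1.4700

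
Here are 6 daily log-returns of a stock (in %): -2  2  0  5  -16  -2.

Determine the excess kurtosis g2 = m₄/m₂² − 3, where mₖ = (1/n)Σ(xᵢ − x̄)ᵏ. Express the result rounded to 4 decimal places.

0.3860

x̄ = -2.1667
Σ(xᵢ − x̄)² = 264.8333 ⇒ m₂ = 44.13889
Σ(xᵢ − x̄)⁴ = 39580.4861 ⇒ m₄ = 6596.74769
m₂² = 1948.24151
g2 = m₄/m₂² − 3 = 3.38600 − 3 ≈ 0.3860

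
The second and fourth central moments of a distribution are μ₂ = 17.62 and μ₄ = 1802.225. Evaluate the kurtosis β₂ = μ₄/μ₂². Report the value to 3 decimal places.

μ₂² = 17.62² = 310.46440
μ₄/μ₂² = 1802.225 / 310.46440 = 5.80493
β₂ ≈ 5.805

5.805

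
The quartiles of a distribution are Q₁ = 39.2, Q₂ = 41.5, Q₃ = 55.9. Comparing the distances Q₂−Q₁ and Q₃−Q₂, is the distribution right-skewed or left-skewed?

Q₂ − Q₁ = 2.3;  Q₃ − Q₂ = 14.4
Q₃ − Q₂ > Q₂ − Q₁ ⇒ the upper half is more spread out ⇒ right-skewed.

right-skewed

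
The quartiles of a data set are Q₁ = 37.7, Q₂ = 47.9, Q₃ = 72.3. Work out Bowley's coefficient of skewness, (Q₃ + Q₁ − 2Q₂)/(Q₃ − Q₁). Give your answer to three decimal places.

0.410

numerator: Q₃ + Q₁ − 2Q₂ = 72.3 + 37.7 − 2×47.9 = 14.2000
denominator: Q₃ − Q₁ = 72.3 − 37.7 = 34.6000
Bowley skewness = 14.2000 / 34.6000 ≈ 0.410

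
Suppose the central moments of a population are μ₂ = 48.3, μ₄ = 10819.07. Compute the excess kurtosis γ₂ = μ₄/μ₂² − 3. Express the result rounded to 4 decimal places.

1.6376

μ₂² = 48.3² = 2332.89000
μ₄/μ₂² = 10819.07 / 2332.89000 = 4.63763
γ₂ = 4.63763 − 3 ≈ 1.6376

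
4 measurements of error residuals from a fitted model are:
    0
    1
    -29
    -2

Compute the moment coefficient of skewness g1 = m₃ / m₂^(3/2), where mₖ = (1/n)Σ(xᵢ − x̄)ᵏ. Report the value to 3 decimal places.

x̄ = (0 + 1 - 29 - 2) / 4 = -7.5000
deviations (xᵢ − x̄): 7.5000, 8.5000, -21.5000, 5.5000
Σ(xᵢ − x̄)² = 621.0000 ⇒ m₂ = 621.0000/4 = 155.25000
Σ(xᵢ − x̄)³ = -8736.0000 ⇒ m₃ = -8736.0000/4 = -2184.00000
m₂^(3/2) = 155.25000^(1.5) = 1934.40503
g1 = m₃ / m₂^(3/2) = -2184.00000 / 1934.40503 ≈ -1.129

-1.129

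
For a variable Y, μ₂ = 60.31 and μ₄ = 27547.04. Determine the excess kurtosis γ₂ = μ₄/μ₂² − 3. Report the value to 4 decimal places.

μ₂² = 60.31² = 3637.29610
μ₄/μ₂² = 27547.04 / 3637.29610 = 7.57349
γ₂ = 7.57349 − 3 ≈ 4.5735

4.5735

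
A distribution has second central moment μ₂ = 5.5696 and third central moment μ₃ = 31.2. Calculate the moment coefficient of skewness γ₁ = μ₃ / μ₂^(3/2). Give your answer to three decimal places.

σ = √μ₂ = √5.5696 = 2.36000
σ³ = μ₂^(3/2) = 13.14426
γ₁ = μ₃/σ³ = 31.2 / 13.14426 ≈ 2.374

2.374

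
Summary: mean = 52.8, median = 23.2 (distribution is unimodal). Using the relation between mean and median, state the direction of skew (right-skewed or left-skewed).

mean − median = 52.8 − 23.2 = 29.6
mean > median ⇒ the longer tail is on the right ⇒ right-skewed (positively skewed).

right-skewed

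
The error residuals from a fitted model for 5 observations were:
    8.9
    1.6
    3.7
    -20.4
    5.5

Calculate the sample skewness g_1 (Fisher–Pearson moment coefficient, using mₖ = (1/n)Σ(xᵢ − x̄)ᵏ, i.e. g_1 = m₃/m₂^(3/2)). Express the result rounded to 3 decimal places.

-1.301

x̄ = (8.9 + 1.6 + 3.7 - 20.4 + 5.5) / 5 = -0.1400
deviations (xᵢ − x̄): 9.0400, 1.7400, 3.8400, -20.2600, 5.6400
Σ(xᵢ − x̄)² = 541.7720 ⇒ m₂ = 541.7720/5 = 108.35440
Σ(xᵢ − x̄)³ = -7336.0130 ⇒ m₃ = -7336.0130/5 = -1467.20261
m₂^(3/2) = 108.35440^(1.5) = 1127.89800
g_1 = m₃ / m₂^(3/2) = -1467.20261 / 1127.89800 ≈ -1.301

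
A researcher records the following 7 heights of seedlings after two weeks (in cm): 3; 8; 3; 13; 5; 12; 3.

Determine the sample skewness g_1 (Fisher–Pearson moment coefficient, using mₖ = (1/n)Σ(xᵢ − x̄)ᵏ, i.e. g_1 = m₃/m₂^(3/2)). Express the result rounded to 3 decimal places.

x̄ = (3 + 8 + 3 + 13 + 5 + 12 + 3) / 7 = 6.7143
deviations (xᵢ − x̄): -3.7143, 1.2857, -3.7143, 6.2857, -1.7143, 5.2857, -3.7143
Σ(xᵢ − x̄)² = 113.4286 ⇒ m₂ = 113.4286/7 = 16.20408
Σ(xᵢ − x̄)³ = 239.3878 ⇒ m₃ = 239.3878/7 = 34.19825
m₂^(3/2) = 16.20408^(1.5) = 65.22839
g_1 = m₃ / m₂^(3/2) = 34.19825 / 65.22839 ≈ 0.524

0.524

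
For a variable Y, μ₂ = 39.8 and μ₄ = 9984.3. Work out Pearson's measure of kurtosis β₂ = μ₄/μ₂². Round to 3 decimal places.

6.303

μ₂² = 39.8² = 1584.04000
μ₄/μ₂² = 9984.3 / 1584.04000 = 6.30306
β₂ ≈ 6.303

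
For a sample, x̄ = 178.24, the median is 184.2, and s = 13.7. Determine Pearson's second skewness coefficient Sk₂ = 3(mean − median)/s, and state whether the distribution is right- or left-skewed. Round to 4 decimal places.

-1.3051, left-skewed

Sk₂ = 3(178.24 − 184.2) / 13.7 = 3 × -5.9600 / 13.7
    = -17.8800 / 13.7 ≈ -1.3051
Sk₂ < 0 ⇒ mean < median ⇒ left-skewed (negative skew).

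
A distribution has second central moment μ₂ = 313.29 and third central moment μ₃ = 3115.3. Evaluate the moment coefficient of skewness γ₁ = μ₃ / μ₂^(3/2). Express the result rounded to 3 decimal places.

0.562

σ = √μ₂ = √313.29 = 17.70000
σ³ = μ₂^(3/2) = 5545.23300
γ₁ = μ₃/σ³ = 3115.3 / 5545.23300 ≈ 0.562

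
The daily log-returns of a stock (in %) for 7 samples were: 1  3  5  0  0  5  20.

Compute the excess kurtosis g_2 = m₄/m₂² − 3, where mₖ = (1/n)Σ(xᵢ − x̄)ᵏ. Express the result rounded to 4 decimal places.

1.3420

x̄ = 4.8571
Σ(xᵢ − x̄)² = 294.8571 ⇒ m₂ = 42.12245
Σ(xᵢ − x̄)⁴ = 53927.6851 ⇒ m₄ = 7703.95502
m₂² = 1774.30071
g_2 = m₄/m₂² − 3 = 4.34197 − 3 ≈ 1.3420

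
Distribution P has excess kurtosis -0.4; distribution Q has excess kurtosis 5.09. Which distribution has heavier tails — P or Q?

Higher excess kurtosis ⇒ heavier tails relative to the normal distribution.
-0.4 vs 5.09: the larger is 5.09, so Q has heavier tails. (Q is leptokurtic — heavier-than-normal tails; the other is platykurtic.)

Q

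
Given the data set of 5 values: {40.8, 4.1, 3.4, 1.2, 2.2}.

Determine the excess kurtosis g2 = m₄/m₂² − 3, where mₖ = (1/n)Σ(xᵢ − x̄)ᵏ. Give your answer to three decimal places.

x̄ = 10.3400
Σ(xᵢ − x̄)² = 1164.7120 ⇒ m₂ = 232.94240
Σ(xᵢ − x̄)⁴ = 876039.4335 ⇒ m₄ = 175207.88670
m₂² = 54262.16172
g2 = m₄/m₂² − 3 = 3.22891 − 3 ≈ 0.229

0.229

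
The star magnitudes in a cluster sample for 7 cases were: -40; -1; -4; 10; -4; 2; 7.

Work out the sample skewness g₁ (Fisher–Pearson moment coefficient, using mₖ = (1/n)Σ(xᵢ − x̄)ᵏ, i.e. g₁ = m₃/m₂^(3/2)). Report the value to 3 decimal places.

x̄ = (-40 - 1 - 4 + 10 - 4 + 2 + 7) / 7 = -4.2857
deviations (xᵢ − x̄): -35.7143, 3.2857, 0.2857, 14.2857, 0.2857, 6.2857, 11.2857
Σ(xᵢ − x̄)² = 1657.4286 ⇒ m₂ = 1657.4286/7 = 236.77551
Σ(xᵢ − x̄)³ = -40917.1837 ⇒ m₃ = -40917.1837/7 = -5845.31195
m₂^(3/2) = 236.77551^(1.5) = 3643.38589
g₁ = m₃ / m₂^(3/2) = -5845.31195 / 3643.38589 ≈ -1.604

-1.604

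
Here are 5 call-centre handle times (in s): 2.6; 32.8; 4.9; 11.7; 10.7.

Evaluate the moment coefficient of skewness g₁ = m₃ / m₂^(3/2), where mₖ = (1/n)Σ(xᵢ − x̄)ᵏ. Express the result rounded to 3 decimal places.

x̄ = (2.6 + 32.8 + 4.9 + 11.7 + 10.7) / 5 = 12.5400
deviations (xᵢ − x̄): -9.9400, 20.2600, -7.6400, -0.8400, -1.8400
Σ(xᵢ − x̄)² = 571.7320 ⇒ m₂ = 571.7320/5 = 114.34640
Σ(xᵢ − x̄)³ = 6881.1998 ⇒ m₃ = 6881.1998/5 = 1376.23997
m₂^(3/2) = 114.34640^(1.5) = 1222.73894
g₁ = m₃ / m₂^(3/2) = 1376.23997 / 1222.73894 ≈ 1.126

1.126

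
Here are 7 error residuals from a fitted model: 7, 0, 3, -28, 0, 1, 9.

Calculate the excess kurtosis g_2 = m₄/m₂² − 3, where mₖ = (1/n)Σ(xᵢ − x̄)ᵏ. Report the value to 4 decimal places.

x̄ = -1.1429
Σ(xᵢ − x̄)² = 914.8571 ⇒ m₂ = 130.69388
Σ(xᵢ − x̄)⁴ = 535581.8892 ⇒ m₄ = 76511.69846
m₂² = 17080.88963
g_2 = m₄/m₂² − 3 = 4.47937 − 3 ≈ 1.4794

1.4794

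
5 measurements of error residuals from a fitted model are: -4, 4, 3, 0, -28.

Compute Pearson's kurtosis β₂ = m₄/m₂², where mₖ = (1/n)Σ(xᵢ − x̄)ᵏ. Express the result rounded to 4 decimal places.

2.9707

x̄ = -5.0000
Σ(xᵢ − x̄)² = 700.0000 ⇒ m₂ = 140.00000
Σ(xᵢ − x̄)⁴ = 291124.0000 ⇒ m₄ = 58224.80000
m₂² = 19600.00000
β₂ = m₄/m₂² = 58224.80000 / 19600.00000 ≈ 2.9707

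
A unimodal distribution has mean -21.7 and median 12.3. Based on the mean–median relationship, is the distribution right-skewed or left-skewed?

mean − median = -21.7 − 12.3 = -34.0
mean < median ⇒ the longer tail is on the left ⇒ left-skewed (negatively skewed).

left-skewed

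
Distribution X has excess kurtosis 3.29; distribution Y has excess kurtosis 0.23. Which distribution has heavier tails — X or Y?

Higher excess kurtosis ⇒ heavier tails relative to the normal distribution.
3.29 vs 0.23: the larger is 3.29, so X has heavier tails.

X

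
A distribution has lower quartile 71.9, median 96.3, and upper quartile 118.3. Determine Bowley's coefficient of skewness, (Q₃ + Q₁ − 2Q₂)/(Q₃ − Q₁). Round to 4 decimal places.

numerator: Q₃ + Q₁ − 2Q₂ = 118.3 + 71.9 − 2×96.3 = -2.4000
denominator: Q₃ − Q₁ = 118.3 − 71.9 = 46.4000
Bowley skewness = -2.4000 / 46.4000 ≈ -0.0517

-0.0517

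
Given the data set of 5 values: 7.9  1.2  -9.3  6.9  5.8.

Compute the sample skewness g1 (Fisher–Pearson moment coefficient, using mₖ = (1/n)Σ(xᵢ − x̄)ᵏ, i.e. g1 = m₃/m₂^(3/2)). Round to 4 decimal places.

-1.0777

x̄ = (7.9 + 1.2 - 9.3 + 6.9 + 5.8) / 5 = 2.5000
deviations (xᵢ − x̄): 5.4000, -1.3000, -11.8000, 4.4000, 3.3000
Σ(xᵢ − x̄)² = 200.3400 ⇒ m₂ = 200.3400/5 = 40.06800
Σ(xᵢ − x̄)³ = -1366.6440 ⇒ m₃ = -1366.6440/5 = -273.32880
m₂^(3/2) = 40.06800^(1.5) = 253.62759
g1 = m₃ / m₂^(3/2) = -273.32880 / 253.62759 ≈ -1.0777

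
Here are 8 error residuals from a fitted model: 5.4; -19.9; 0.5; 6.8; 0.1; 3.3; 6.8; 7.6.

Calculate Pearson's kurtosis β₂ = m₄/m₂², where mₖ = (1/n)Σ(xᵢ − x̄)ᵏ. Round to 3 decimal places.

5.042

x̄ = 1.3250
Σ(xᵢ − x̄)² = 572.5150 ⇒ m₂ = 71.56437
Σ(xᵢ − x̄)⁴ = 206592.0059 ⇒ m₄ = 25824.00074
m₂² = 5121.45977
β₂ = m₄/m₂² = 25824.00074 / 5121.45977 ≈ 5.042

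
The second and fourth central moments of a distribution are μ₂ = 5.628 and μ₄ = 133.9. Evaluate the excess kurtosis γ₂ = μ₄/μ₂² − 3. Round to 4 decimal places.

μ₂² = 5.628² = 31.67438
μ₄/μ₂² = 133.9 / 31.67438 = 4.22739
γ₂ = 4.22739 − 3 ≈ 1.2274

1.2274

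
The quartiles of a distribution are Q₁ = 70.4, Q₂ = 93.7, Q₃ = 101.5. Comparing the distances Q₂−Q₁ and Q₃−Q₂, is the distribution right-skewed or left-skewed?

Q₂ − Q₁ = 23.3;  Q₃ − Q₂ = 7.8
Q₂ − Q₁ > Q₃ − Q₂ ⇒ the lower half is more spread out ⇒ left-skewed.

left-skewed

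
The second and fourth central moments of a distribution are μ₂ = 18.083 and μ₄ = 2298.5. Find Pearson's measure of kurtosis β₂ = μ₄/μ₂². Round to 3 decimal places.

7.029

μ₂² = 18.083² = 326.99489
μ₄/μ₂² = 2298.5 / 326.99489 = 7.02916
β₂ ≈ 7.029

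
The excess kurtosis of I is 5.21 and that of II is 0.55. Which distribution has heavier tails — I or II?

Higher excess kurtosis ⇒ heavier tails relative to the normal distribution.
5.21 vs 0.55: the larger is 5.21, so I has heavier tails.

I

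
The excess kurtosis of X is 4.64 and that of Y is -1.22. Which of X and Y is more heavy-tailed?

Higher excess kurtosis ⇒ heavier tails relative to the normal distribution.
4.64 vs -1.22: the larger is 4.64, so X has heavier tails. (X is leptokurtic — heavier-than-normal tails; the other is platykurtic.)

X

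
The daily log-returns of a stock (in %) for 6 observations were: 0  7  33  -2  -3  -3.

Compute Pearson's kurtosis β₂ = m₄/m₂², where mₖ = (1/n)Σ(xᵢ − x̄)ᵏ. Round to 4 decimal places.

x̄ = 5.3333
Σ(xᵢ − x̄)² = 989.3333 ⇒ m₂ = 164.88889
Σ(xᵢ − x̄)⁴ = 599259.1111 ⇒ m₄ = 99876.51852
m₂² = 27188.34568
β₂ = m₄/m₂² = 99876.51852 / 27188.34568 ≈ 3.6735

3.6735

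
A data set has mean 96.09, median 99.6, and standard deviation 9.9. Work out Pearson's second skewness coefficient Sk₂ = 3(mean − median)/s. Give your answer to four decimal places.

-1.0636

Sk₂ = 3(96.09 − 99.6) / 9.9 = 3 × -3.5100 / 9.9
    = -10.5300 / 9.9 ≈ -1.0636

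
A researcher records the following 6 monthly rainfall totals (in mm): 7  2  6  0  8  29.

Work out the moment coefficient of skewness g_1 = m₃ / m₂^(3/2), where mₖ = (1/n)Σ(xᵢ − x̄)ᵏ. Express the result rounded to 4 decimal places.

x̄ = (7 + 2 + 6 + 0 + 8 + 29) / 6 = 8.6667
deviations (xᵢ − x̄): -1.6667, -6.6667, -2.6667, -8.6667, -0.6667, 20.3333
Σ(xᵢ − x̄)² = 543.3333 ⇒ m₂ = 543.3333/6 = 90.55556
Σ(xᵢ − x̄)³ = 7435.5556 ⇒ m₃ = 7435.5556/6 = 1239.25926
m₂^(3/2) = 90.55556^(1.5) = 861.73285
g_1 = m₃ / m₂^(3/2) = 1239.25926 / 861.73285 ≈ 1.4381

1.4381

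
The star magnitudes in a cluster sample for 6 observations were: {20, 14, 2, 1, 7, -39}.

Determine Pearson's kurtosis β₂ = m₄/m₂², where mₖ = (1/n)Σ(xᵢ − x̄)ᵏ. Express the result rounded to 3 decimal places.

3.430

x̄ = 0.8333
Σ(xᵢ − x̄)² = 2166.8333 ⇒ m₂ = 361.13889
Σ(xᵢ − x̄)⁴ = 2684055.4861 ⇒ m₄ = 447342.58102
m₂² = 130421.29707
β₂ = m₄/m₂² = 447342.58102 / 130421.29707 ≈ 3.430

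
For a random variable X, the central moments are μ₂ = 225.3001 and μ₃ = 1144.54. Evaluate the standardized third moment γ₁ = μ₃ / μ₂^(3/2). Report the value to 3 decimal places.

0.338

σ = √μ₂ = √225.3001 = 15.01000
σ³ = μ₂^(3/2) = 3381.75450
γ₁ = μ₃/σ³ = 1144.54 / 3381.75450 ≈ 0.338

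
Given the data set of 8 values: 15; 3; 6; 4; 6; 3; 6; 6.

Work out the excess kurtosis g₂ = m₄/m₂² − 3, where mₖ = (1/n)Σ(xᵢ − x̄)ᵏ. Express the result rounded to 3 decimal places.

1.849

x̄ = 6.1250
Σ(xᵢ − x̄)² = 102.8750 ⇒ m₂ = 12.85938
Σ(xᵢ − x̄)⁴ = 6415.1504 ⇒ m₄ = 801.89380
m₂² = 165.36353
g₂ = m₄/m₂² − 3 = 4.84928 − 3 ≈ 1.849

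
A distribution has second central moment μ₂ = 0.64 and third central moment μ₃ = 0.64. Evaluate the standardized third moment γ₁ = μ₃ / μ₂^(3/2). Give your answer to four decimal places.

σ = √μ₂ = √0.64 = 0.80000
σ³ = μ₂^(3/2) = 0.51200
γ₁ = μ₃/σ³ = 0.64 / 0.51200 ≈ 1.2500

1.2500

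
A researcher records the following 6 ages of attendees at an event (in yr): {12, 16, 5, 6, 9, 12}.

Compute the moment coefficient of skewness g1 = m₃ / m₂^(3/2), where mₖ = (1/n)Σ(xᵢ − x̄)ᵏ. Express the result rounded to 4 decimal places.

x̄ = (12 + 16 + 5 + 6 + 9 + 12) / 6 = 10.0000
deviations (xᵢ − x̄): 2.0000, 6.0000, -5.0000, -4.0000, -1.0000, 2.0000
Σ(xᵢ − x̄)² = 86.0000 ⇒ m₂ = 86.0000/6 = 14.33333
Σ(xᵢ − x̄)³ = 42.0000 ⇒ m₃ = 42.0000/6 = 7.00000
m₂^(3/2) = 14.33333^(1.5) = 54.26512
g1 = m₃ / m₂^(3/2) = 7.00000 / 54.26512 ≈ 0.1290

0.1290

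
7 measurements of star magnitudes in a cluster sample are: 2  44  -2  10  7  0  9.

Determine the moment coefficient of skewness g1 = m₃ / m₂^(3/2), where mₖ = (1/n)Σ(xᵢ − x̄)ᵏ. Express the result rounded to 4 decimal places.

1.6848

x̄ = (2 + 44 - 2 + 10 + 7 + 0 + 9) / 7 = 10.0000
deviations (xᵢ − x̄): -8.0000, 34.0000, -12.0000, 0.0000, -3.0000, -10.0000, -1.0000
Σ(xᵢ − x̄)² = 1474.0000 ⇒ m₂ = 1474.0000/7 = 210.57143
Σ(xᵢ − x̄)³ = 36036.0000 ⇒ m₃ = 36036.0000/7 = 5148.00000
m₂^(3/2) = 210.57143^(1.5) = 3055.61874
g1 = m₃ / m₂^(3/2) = 5148.00000 / 3055.61874 ≈ 1.6848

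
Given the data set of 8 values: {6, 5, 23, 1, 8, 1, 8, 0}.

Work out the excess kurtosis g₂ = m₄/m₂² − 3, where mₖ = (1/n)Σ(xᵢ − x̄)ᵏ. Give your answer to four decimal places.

1.2625

x̄ = 6.5000
Σ(xᵢ − x̄)² = 382.0000 ⇒ m₂ = 47.75000
Σ(xᵢ − x̄)⁴ = 77750.5000 ⇒ m₄ = 9718.81250
m₂² = 2280.06250
g₂ = m₄/m₂² − 3 = 4.26252 − 3 ≈ 1.2625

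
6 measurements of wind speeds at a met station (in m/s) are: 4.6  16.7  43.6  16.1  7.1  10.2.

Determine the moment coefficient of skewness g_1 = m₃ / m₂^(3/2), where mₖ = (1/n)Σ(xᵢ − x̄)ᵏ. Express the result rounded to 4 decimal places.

x̄ = (4.6 + 16.7 + 43.6 + 16.1 + 7.1 + 10.2) / 6 = 16.3833
deviations (xᵢ − x̄): -11.7833, 0.3167, 27.2167, -0.2833, -9.2833, -6.1833
Σ(xᵢ − x̄)² = 1004.1883 ⇒ m₂ = 1004.1883/6 = 167.36472
Σ(xᵢ − x̄)³ = 17488.1404 ⇒ m₃ = 17488.1404/6 = 2914.69007
m₂^(3/2) = 167.36472^(1.5) = 2165.18935
g_1 = m₃ / m₂^(3/2) = 2914.69007 / 2165.18935 ≈ 1.3462

1.3462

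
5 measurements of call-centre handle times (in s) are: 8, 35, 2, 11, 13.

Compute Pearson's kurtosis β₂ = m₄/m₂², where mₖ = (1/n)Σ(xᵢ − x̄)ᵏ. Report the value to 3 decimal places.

x̄ = 13.8000
Σ(xᵢ − x̄)² = 630.8000 ⇒ m₂ = 126.16000
Σ(xᵢ − x̄)⁴ = 222577.6160 ⇒ m₄ = 44515.52320
m₂² = 15916.34560
β₂ = m₄/m₂² = 44515.52320 / 15916.34560 ≈ 2.797

2.797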